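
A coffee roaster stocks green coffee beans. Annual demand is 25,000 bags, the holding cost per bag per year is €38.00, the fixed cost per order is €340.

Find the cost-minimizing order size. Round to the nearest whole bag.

EOQ = √(2DS/H) = √(2 × 25,000 × 340 / 38)
    = √(447,368.42) ≈ 668.86

669 bags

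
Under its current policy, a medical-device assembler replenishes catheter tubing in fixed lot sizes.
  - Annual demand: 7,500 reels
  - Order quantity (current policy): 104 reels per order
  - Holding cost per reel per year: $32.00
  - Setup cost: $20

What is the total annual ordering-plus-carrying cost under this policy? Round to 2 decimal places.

$3,106.31

Annual ordering cost = (D/Q)·S = (7,500/104) × 20 = $1,442.31
Annual holding cost  = (Q/2)·H = (104/2) × 32 = $1,664.00
Total = $1,442.31 + $1,664.00 = $3,106.31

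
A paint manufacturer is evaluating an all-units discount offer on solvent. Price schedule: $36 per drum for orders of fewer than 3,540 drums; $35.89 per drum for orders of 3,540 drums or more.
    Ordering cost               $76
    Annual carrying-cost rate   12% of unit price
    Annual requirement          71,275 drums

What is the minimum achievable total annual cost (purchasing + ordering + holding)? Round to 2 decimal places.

$2,567,212.98

H₁ = 12%×$36 = $4.3200;  H₂ = 12%×$35.89 = $4.3068
EOQ₁ = √(2×71,275×76/4.3200) = 1,583.61  (< 3,540, feasible at tier 1)
EOQ₂ = √(2×71,275×76/4.3068) = 1,586.04  (< 3,540 → use Q = 3,540 at tier-2 price)
TC(tier 1 (EOQ₁), Q≈1,583.6) = $2,572,741.20
TC(tier 2, Q≈3,540.0) = $2,567,212.98
Minimum at tier 2: $2,567,212.98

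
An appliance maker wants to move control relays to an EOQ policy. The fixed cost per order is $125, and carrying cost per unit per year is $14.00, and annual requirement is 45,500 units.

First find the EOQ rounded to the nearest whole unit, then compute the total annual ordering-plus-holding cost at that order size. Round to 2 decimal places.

$12,619.43

Optimal lot size Q* = (2 × 45,500 × $125 / $14)^½ ≈ 901.39 → Q = 901 units
Orders/yr = 45,500/901 = 50.499; ordering cost = 50.499 × $125 = $6,312.43
Average inventory = 901/2 = 450.5; holding cost = 450.5 × $14 = $6,307.00
Total = $6,312.43 + $6,307.00 = $12,619.43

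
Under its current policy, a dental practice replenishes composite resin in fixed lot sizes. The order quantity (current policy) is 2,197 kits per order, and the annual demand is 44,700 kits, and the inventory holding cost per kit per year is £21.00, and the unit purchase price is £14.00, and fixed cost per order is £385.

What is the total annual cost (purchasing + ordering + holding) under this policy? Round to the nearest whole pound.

£656,702

Ordering: D/Q × S = 44,700/2,197 × £385 = £7,833.18
Holding:  Q/2 × H = 2,197/2 × £21 = £23,068.50
Purchase cost = D·C = 44,700 × 14 = £625,800.00
Total = £7,833.18 + £23,068.50 + £625,800.00 = £656,701.68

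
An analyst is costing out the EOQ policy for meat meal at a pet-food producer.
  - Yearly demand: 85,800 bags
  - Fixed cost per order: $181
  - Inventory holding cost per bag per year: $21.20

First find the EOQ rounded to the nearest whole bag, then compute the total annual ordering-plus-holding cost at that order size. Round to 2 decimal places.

2DS/H = 2·85,800·181/21.2 = 1,465,075.47
EOQ = √1,465,075.47 ≈ 1,210.40 → Q = 1,210 bags
Orders/yr = 85,800/1,210 = 70.909; ordering cost = 70.909 × $181 = $12,834.55
Average inventory = 1,210/2 = 605; holding cost = 605 × $21.2 = $12,826.00
Total = $12,834.55 + $12,826.00 = $25,660.55

$25,660.55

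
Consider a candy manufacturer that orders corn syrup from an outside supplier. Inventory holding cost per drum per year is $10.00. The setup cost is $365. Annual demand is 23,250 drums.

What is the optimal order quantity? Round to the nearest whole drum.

2DS/H = 2·23,250·365/10 = 1,697,250.00
EOQ = √1,697,250.00 ≈ 1,302.79

1,303 drums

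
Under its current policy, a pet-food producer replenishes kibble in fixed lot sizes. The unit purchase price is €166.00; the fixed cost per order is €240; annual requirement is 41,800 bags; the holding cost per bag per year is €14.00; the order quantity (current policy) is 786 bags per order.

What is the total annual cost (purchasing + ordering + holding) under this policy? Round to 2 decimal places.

€6,957,065.36

Orders/yr = 41,800/786 = 53.181; ordering cost = 53.181 × €240 = €12,763.36
Average inventory = 786/2 = 393; holding cost = 393 × €14 = €5,502.00
Purchase cost = D·C = 41,800 × 166 = €6,938,800.00
Total = €12,763.36 + €5,502.00 + €6,938,800.00 = €6,957,065.36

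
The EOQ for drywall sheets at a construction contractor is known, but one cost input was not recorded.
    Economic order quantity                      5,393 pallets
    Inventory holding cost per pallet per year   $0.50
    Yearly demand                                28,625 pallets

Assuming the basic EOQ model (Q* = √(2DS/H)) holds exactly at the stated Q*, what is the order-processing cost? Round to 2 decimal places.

$254.01

Since Q* = (2DS/H)^½, squaring gives Q*²·H = 2DS.
S = Q²H / (2D) = 5,393² × 0.5 / (2 × 28,625) = 254.0127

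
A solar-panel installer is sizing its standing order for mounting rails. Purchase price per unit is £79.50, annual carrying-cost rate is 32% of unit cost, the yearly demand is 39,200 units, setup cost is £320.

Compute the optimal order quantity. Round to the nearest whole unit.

993 units

Carrying cost H = £79.5 × 32% = £25.4400/unit/yr
EOQ = √(2DS/H) = √(2 × 39,200 × 320 / 25.44)
    = √(986,163.52) ≈ 993.06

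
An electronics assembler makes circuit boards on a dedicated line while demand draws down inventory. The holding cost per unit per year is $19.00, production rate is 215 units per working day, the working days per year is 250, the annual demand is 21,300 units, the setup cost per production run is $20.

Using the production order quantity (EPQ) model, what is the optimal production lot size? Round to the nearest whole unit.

Daily demand d = 21,300/250 = 85.200; p = 215; 1 − d/p = 0.60372
EPQ = √(2DS / (H(1 − d/p)))
    = √(2 × 21,300 × 20 / (19 × 0.60372)) ≈ 272.54

273 units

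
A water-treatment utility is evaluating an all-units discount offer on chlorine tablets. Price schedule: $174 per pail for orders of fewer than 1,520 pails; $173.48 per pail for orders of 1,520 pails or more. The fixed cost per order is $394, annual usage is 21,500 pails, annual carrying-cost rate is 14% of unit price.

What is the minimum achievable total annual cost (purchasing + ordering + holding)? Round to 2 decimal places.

$3,753,851.30

H₁ = 14%×$174 = $24.3600;  H₂ = 14%×$173.48 = $24.2872
EOQ₁ = √(2×21,500×394/24.3600) = 833.96  (< 1,520, feasible at tier 1)
EOQ₂ = √(2×21,500×394/24.2872) = 835.21  (< 1,520 → use Q = 1,520 at tier-2 price)
TC(tier 1 (EOQ₁), Q≈834.0) = $3,761,315.19
TC(tier 2, Q≈1,520.0) = $3,753,851.30
Minimum at tier 2: $3,753,851.30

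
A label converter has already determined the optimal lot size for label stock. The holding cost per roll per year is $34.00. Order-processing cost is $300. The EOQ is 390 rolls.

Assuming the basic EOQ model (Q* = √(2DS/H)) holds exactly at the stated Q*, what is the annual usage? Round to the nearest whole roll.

From Q* = √(2DS/H) ⇒ Q*² = 2DS/H.
D = Q²H / (2S) = 390² × 34 / (2 × 300) = 8,619.00

8,619 rolls per year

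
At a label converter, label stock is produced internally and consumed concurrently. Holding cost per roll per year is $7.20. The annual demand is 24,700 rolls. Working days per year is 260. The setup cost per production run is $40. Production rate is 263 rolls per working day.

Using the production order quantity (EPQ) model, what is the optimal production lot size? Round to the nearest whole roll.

d = 24,700/260 = 95.0000 rolls/day;  effective holding cost H(1 − d/p) = 7.2·(1 − 95.0000/263) = 4.59924
Q* = √(2DS / H_eff) = √(2·24,700·40 / 4.59924) ≈ 655.47

655 rolls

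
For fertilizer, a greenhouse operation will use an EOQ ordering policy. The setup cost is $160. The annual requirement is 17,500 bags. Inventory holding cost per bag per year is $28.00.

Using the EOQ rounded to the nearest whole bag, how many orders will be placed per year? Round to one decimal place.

39.1 orders per year

Q* = √(2·D·S / H) = √(2·17,500·160 / 28) = √200,000.0 ≈ 447.21 → Q = 447
Orders per year = D/Q = 17,500 / 447 = 39.150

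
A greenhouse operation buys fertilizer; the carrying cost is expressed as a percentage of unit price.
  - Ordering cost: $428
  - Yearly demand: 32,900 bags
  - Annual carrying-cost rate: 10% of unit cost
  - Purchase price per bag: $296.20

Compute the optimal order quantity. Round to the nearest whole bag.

975 bags

Holding cost per bag per year: H = 10% × $296.2 = $29.6200
Q* = √(2·D·S / H) = √(2·32,900·428 / 29.62) = √950,790.0 ≈ 975.08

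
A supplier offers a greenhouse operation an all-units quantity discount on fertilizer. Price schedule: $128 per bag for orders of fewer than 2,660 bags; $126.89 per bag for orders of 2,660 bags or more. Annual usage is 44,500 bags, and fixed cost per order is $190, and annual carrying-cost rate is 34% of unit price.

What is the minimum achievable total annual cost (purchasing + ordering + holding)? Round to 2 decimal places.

$5,707,163.23

H₁ = 34%×$128 = $43.5200;  H₂ = 34%×$126.89 = $43.1426
EOQ₁ = √(2×44,500×190/43.5200) = 623.34  (< 2,660, feasible at tier 1)
EOQ₂ = √(2×44,500×190/43.1426) = 626.06  (< 2,660 → use Q = 2,660 at tier-2 price)
TC(tier 1 (EOQ₁), Q≈623.3) = $5,723,127.90
TC(tier 2, Q≈2,660.0) = $5,707,163.23
Minimum at tier 2: $5,707,163.23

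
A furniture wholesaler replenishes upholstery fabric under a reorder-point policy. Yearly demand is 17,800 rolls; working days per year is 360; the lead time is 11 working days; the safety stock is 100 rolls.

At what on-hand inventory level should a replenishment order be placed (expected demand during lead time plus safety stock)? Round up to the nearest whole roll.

Daily demand d = 17,800 / 360 = 49.444 rolls/day
Demand during lead time = 49.444 × 11 = 543.89
Reorder point = 543.89 + 100 = 643.89 → round up

644 rolls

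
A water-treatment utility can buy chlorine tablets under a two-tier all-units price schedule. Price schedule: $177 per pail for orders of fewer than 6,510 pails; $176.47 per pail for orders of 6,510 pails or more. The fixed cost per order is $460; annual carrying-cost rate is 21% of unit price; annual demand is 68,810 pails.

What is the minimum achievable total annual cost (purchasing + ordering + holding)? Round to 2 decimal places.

$12,227,878.29

H₁ = 21%×$177 = $37.1700;  H₂ = 21%×$176.47 = $37.0587
EOQ₁ = √(2×68,810×460/37.1700) = 1,305.04  (< 6,510, feasible at tier 1)
EOQ₂ = √(2×68,810×460/37.0587) = 1,307.00  (< 6,510 → use Q = 6,510 at tier-2 price)
TC(tier 1 (EOQ₁), Q≈1,305.0) = $12,227,878.29
TC(tier 2, Q≈6,510.0) = $12,268,388.92
Minimum at tier 1 (EOQ₁): $12,227,878.29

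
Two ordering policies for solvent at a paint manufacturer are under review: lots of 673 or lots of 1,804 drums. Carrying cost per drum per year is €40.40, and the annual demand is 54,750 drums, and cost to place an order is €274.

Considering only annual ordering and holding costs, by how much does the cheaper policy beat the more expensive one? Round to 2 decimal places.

For each Q, cost = (D/Q)·S + (Q/2)·H.
TC(673) = (54,750/673)×274 + (673/2)×40.4 = €35,885.09
TC(1,804) = (54,750/1,804)×274 + (1,804/2)×40.4 = €44,756.49
Cheaper: Q = 673.  Difference = €8,871.40

€8,871.40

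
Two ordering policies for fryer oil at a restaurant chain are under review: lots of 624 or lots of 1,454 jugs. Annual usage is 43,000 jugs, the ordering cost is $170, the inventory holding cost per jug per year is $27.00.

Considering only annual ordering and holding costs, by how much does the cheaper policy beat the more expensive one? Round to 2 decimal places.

$4,517.77

Annual cost at Q: ordering D·S/Q plus holding Q·H/2.
TC(624) = (43,000/624)×170 + (624/2)×27 = $20,138.74
TC(1,454) = (43,000/1,454)×170 + (1,454/2)×27 = $24,656.51
Lots of 624 are cheaper by $4,517.77.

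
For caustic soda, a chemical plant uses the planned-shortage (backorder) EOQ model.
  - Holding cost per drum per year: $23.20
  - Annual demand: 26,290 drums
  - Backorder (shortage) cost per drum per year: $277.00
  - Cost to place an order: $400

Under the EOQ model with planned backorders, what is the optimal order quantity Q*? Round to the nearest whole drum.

Basic EOQ = √(2·26,290·400/23.2) = 952.130
Backorder adjustment √((H+b)/b) = √((23.2+277)/277) = 1.0410
Q* = 952.130 × 1.0410 ≈ 991.20

991 drums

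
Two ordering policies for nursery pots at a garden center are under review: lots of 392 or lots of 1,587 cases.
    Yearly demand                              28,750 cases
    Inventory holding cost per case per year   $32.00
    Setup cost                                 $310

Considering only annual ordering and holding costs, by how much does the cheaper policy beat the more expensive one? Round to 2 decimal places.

Annual cost at Q: ordering D·S/Q plus holding Q·H/2.
TC(392) = (28,750/392)×310 + (392/2)×32 = $29,007.97
TC(1,587) = (28,750/1,587)×310 + (1,587/2)×32 = $31,007.94
Lots of 392 are cheaper by $1,999.97.

$1,999.97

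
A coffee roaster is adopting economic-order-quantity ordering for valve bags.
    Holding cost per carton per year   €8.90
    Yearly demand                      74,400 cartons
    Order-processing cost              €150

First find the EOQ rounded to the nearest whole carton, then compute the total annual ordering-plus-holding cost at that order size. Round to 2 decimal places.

€14,094.25

Q* = √(2·D·S / H) = √(2·74,400·150 / 8.9) = √2,507,865.2 ≈ 1,583.62 → Q = 1,584 cartons
Annual ordering cost = (D/Q)·S = (74,400/1,584) × 150 = €7,045.45
Annual holding cost  = (Q/2)·H = (1,584/2) × 8.9 = €7,048.80
Total = €7,045.45 + €7,048.80 = €14,094.25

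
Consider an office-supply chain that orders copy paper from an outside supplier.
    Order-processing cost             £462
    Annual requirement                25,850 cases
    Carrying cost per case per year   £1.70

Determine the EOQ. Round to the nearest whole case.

3,748 cases

EOQ = √(2DS/H) = √(2 × 25,850 × 462 / 1.7)
    = √(14,050,235.29) ≈ 3,748.36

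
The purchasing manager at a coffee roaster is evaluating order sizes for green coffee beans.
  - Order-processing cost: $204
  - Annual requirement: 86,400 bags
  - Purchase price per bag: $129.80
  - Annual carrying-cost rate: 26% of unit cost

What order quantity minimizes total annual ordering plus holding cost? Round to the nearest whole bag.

1,022 bags

Holding cost per bag per year: H = 26% × $129.8 = $33.7480
EOQ = √(2DS/H) = √(2 × 86,400 × 204 / 33.748)
    = √(1,044,541.90) ≈ 1,022.03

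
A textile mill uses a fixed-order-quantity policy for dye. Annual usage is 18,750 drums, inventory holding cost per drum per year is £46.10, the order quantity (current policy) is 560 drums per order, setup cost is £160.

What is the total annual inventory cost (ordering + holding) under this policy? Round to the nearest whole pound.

Ordering: D/Q × S = 18,750/560 × £160 = £5,357.14
Holding:  Q/2 × H = 560/2 × £46.1 = £12,908.00
Total = £5,357.14 + £12,908.00 = £18,265.14

£18,265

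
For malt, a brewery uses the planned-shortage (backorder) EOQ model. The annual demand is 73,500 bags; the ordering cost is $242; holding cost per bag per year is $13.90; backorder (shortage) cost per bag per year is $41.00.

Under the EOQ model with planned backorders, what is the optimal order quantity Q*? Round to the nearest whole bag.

1,851 bags

Q* = √(2DS/H) · √((H + b)/b)
   = √(2 × 73,500 × 242 / 13.9) · √((13.9 + 41) / 41)
   = 1,599.775 × 1.1572 ≈ 1,851.20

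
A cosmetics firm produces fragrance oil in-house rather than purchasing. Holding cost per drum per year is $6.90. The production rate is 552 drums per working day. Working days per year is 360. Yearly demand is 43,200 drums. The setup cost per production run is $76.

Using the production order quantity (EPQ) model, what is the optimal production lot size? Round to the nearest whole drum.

Daily demand d = 43,200/360 = 120.000; p = 552; 1 − d/p = 0.78261
EPQ = √(2DS / (H(1 − d/p)))
    = √(2 × 43,200 × 76 / (6.9 × 0.78261)) ≈ 1,102.72

1,103 drums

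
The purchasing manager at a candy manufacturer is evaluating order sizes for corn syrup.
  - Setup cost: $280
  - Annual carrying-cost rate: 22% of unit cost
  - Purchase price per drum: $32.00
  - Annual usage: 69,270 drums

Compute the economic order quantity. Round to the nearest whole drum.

2,347 drums

Holding cost per drum per year: H = 22% × $32 = $7.0400
EOQ = √(2DS/H) = √(2 × 69,270 × 280 / 7.04)
    = √(5,510,113.64) ≈ 2,347.36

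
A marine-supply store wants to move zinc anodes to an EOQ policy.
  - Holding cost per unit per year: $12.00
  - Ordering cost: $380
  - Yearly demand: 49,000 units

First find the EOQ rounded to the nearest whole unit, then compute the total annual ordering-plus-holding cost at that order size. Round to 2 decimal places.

$21,139.54

2DS/H = 2·49,000·380/12 = 3,103,333.33
EOQ = √3,103,333.33 ≈ 1,761.63 → Q = 1,762 units
Annual ordering cost = (D/Q)·S = (49,000/1,762) × 380 = $10,567.54
Annual holding cost  = (Q/2)·H = (1,762/2) × 12 = $10,572.00
Total = $10,567.54 + $10,572.00 = $21,139.54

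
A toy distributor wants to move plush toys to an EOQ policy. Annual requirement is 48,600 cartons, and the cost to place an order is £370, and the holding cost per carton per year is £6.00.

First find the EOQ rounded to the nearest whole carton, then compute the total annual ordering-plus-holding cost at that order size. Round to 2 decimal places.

£14,689.59

Q* = √(2·D·S / H) = √(2·48,600·370 / 6) = √5,994,000.0 ≈ 2,448.26 → Q = 2,448 cartons
Annual ordering cost = (D/Q)·S = (48,600/2,448) × 370 = £7,345.59
Annual holding cost  = (Q/2)·H = (2,448/2) × 6 = £7,344.00
Total = £7,345.59 + £7,344.00 = £14,689.59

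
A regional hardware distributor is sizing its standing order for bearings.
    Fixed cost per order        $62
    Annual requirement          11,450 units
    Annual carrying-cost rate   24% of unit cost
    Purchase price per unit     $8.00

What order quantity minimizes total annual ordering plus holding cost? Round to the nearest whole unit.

860 units

Carrying cost H = $8 × 24% = $1.9200/unit/yr
Q* = √(2·D·S / H) = √(2·11,450·62 / 1.92) = √739,479.2 ≈ 859.93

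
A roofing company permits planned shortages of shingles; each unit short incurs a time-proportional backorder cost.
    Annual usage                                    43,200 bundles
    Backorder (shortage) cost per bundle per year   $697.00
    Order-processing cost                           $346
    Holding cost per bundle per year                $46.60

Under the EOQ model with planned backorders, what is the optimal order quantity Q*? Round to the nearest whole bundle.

Q* = √(2DS/H) · √((H + b)/b)
   = √(2 × 43,200 × 346 / 46.6) · √((46.6 + 697) / 697)
   = 800.944 × 1.0329 ≈ 827.29

827 bundles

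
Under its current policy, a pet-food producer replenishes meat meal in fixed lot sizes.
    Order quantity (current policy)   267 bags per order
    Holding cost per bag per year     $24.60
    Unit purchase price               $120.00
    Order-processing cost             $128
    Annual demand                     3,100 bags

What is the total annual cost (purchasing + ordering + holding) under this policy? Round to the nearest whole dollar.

Ordering: D/Q × S = 3,100/267 × $128 = $1,486.14
Holding:  Q/2 × H = 267/2 × $24.6 = $3,284.10
Purchase cost = D·C = 3,100 × 120 = $372,000.00
Total = $1,486.14 + $3,284.10 + $372,000.00 = $376,770.24

$376,770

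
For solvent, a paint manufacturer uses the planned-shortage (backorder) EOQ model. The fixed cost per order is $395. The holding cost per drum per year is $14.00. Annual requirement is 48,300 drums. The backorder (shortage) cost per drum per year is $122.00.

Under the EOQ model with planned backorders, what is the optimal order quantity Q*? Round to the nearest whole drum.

1,743 drums

Q* = √(2DS/H) · √((H + b)/b)
   = √(2 × 48,300 × 395 / 14) · √((14 + 122) / 122)
   = 1,650.909 × 1.0558 ≈ 1,743.06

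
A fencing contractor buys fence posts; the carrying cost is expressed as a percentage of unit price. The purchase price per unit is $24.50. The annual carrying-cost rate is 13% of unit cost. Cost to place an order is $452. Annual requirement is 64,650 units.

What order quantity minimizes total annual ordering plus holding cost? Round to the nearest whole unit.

4,284 units

H = i·C = 0.13 × $24.5 = $3.1850 per unit-year
EOQ = √(2DS/H) = √(2 × 64,650 × 452 / 3.185)
    = √(18,349,638.93) ≈ 4,283.65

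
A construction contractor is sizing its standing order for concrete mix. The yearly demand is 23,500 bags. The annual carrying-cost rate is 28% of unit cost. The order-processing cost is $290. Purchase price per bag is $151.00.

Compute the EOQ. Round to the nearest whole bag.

Carrying cost H = $151 × 28% = $42.2800/bag/yr
EOQ = √(2DS/H) = √(2 × 23,500 × 290 / 42.28)
    = √(322,374.65) ≈ 567.78

568 bags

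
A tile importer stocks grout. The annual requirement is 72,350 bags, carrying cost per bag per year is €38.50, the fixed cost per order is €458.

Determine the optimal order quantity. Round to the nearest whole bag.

1,312 bags

Optimal lot size Q* = (2 × 72,350 × €458 / €38.5)^½ ≈ 1,312.01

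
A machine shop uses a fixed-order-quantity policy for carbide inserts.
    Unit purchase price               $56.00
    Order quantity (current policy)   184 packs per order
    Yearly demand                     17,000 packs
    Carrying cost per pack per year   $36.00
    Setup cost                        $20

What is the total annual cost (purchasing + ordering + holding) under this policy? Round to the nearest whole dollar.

$957,160

Ordering: D/Q × S = 17,000/184 × $20 = $1,847.83
Holding:  Q/2 × H = 184/2 × $36 = $3,312.00
Purchase cost = D·C = 17,000 × 56 = $952,000.00
Total = $1,847.83 + $3,312.00 + $952,000.00 = $957,159.83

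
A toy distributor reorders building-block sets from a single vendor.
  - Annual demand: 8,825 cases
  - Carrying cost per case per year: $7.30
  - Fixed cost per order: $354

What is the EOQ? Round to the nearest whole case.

Q* = √(2·D·S / H) = √(2·8,825·354 / 7.3) = √855,904.1 ≈ 925.15

925 cases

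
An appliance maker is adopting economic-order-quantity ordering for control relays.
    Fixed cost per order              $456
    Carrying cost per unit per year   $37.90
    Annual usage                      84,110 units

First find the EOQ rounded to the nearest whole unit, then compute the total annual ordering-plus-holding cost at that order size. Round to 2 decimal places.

$53,918.88

2DS/H = 2·84,110·456/37.9 = 2,023,966.23
EOQ = √2,023,966.23 ≈ 1,422.66 → Q = 1,423 units
Annual ordering cost = (D/Q)·S = (84,110/1,423) × 456 = $26,953.03
Annual holding cost  = (Q/2)·H = (1,423/2) × 37.9 = $26,965.85
Total = $26,953.03 + $26,965.85 = $53,918.88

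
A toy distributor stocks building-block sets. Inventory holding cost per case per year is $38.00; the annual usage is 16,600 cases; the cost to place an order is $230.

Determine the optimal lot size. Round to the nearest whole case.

2DS/H = 2·16,600·230/38 = 200,947.37
EOQ = √200,947.37 ≈ 448.27

448 cases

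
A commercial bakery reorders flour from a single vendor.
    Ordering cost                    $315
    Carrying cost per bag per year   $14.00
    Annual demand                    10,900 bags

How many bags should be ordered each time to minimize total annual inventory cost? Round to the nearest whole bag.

700 bags

2DS/H = 2·10,900·315/14 = 490,500.00
EOQ = √490,500.00 ≈ 700.36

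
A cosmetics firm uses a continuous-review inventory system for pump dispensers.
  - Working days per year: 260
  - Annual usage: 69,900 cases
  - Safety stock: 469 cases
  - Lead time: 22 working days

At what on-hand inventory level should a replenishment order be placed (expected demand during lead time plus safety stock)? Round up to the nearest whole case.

Daily demand d = 69,900 / 260 = 268.846 cases/day
Demand during lead time = 268.846 × 22 = 5,914.62
Reorder point = 5,914.62 + 469 = 6,383.62 → round up

6,384 cases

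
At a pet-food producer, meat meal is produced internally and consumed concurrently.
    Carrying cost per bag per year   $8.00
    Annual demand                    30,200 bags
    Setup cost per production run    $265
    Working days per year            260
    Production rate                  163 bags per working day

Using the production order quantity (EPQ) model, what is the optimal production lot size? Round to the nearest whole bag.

d = 30,200/260 = 116.1538 bags/day;  effective holding cost H(1 − d/p) = 8·(1 − 116.1538/163) = 2.29920
Q* = √(2DS / H_eff) = √(2·30,200·265 / 2.29920) ≈ 2,638.48

2,638 bags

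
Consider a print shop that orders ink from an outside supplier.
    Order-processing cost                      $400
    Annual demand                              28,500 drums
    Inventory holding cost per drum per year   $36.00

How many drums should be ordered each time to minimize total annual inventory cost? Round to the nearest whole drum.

796 drums

Q* = √(2·D·S / H) = √(2·28,500·400 / 36) = √633,333.3 ≈ 795.82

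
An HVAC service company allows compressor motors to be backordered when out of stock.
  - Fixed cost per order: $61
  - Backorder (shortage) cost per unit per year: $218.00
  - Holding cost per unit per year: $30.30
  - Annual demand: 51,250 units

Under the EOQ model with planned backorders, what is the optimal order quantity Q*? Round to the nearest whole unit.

485 units

Q* = √(2DS/H) · √((H + b)/b)
   = √(2 × 51,250 × 61 / 30.3) · √((30.3 + 218) / 218)
   = 454.261 × 1.0672 ≈ 484.80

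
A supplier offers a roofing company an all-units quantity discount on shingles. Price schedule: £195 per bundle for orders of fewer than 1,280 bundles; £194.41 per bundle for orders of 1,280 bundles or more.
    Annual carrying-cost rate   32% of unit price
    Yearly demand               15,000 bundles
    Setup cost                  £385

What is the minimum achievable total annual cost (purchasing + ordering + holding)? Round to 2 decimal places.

H₁ = 32%×£195 = £62.4000;  H₂ = 32%×£194.41 = £62.2112
EOQ₁ = √(2×15,000×385/62.4000) = 430.23  (< 1,280, feasible at tier 1)
EOQ₂ = √(2×15,000×385/62.2112) = 430.88  (< 1,280 → use Q = 1,280 at tier-2 price)
TC(tier 1 (EOQ₁), Q≈430.2) = £2,951,846.23
TC(tier 2, Q≈1,280.0) = £2,960,476.89
Minimum at tier 1 (EOQ₁): £2,951,846.23

£2,951,846.23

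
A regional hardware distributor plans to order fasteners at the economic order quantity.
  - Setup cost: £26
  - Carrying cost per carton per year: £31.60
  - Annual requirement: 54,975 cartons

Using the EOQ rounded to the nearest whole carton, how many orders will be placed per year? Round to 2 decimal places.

182.64 orders per year

EOQ = √(2DS/H) = √(2 × 54,975 × 26 / 31.6)
    = √(90,465.19) ≈ 300.77 → Q = 301
Orders per year = D/Q = 54,975 / 301 = 182.641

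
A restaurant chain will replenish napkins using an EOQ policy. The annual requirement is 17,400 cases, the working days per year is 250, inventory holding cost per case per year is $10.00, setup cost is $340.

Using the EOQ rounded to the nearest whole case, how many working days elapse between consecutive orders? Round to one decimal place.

Q* = √(2·D·S / H) = √(2·17,400·340 / 10) = √1,183,200.0 ≈ 1,087.75 → Q = 1,088 cases
T = Q/D × 250 days = 1,088/17,400 × 250 = 15.632 days

15.6 days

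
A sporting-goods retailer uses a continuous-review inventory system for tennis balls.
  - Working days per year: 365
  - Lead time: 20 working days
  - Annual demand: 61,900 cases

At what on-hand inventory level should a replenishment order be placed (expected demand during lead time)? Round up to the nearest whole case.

Daily demand d = 61,900 / 365 = 169.589 cases/day
Demand during lead time = 169.589 × 20 = 3,391.78
Reorder point = 3,391.78 → round up

3,392 cases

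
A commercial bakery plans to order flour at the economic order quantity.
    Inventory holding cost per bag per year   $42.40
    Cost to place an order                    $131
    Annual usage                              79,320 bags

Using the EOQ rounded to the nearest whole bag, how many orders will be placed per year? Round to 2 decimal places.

Q* = √(2·D·S / H) = √(2·79,320·131 / 42.4) = √490,137.7 ≈ 700.10 → Q = 700
Orders per year = D/Q = 79,320 / 700 = 113.314

113.31 orders per year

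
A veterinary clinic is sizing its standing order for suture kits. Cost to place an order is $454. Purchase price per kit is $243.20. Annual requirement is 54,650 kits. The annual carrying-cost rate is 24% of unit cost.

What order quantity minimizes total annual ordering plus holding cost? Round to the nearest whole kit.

922 kits

Carrying cost H = $243.2 × 24% = $58.3680/kit/yr
EOQ = √(2DS/H) = √(2 × 54,650 × 454 / 58.368)
    = √(850,161.05) ≈ 922.04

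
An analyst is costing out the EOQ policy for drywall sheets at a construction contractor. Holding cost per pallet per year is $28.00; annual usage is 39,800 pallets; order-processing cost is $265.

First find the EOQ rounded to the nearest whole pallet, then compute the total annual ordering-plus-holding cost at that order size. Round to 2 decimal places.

Q* = √(2·D·S / H) = √(2·39,800·265 / 28) = √753,357.1 ≈ 867.96 → Q = 868 pallets
Orders/yr = 39,800/868 = 45.853; ordering cost = 45.853 × $265 = $12,150.92
Average inventory = 868/2 = 434; holding cost = 434 × $28 = $12,152.00
Total = $12,150.92 + $12,152.00 = $24,302.92

$24,302.92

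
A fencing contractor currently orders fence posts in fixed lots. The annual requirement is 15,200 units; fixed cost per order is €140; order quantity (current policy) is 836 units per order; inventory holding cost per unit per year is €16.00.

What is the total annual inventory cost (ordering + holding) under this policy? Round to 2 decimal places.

Annual ordering cost = (D/Q)·S = (15,200/836) × 140 = €2,545.45
Annual holding cost  = (Q/2)·H = (836/2) × 16 = €6,688.00
Total = €2,545.45 + €6,688.00 = €9,233.45

€9,233.45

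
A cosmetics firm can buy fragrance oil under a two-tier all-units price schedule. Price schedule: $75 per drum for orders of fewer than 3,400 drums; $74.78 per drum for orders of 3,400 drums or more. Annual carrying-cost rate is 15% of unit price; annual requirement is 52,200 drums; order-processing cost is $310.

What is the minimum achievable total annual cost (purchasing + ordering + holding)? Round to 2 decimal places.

H₁ = 15%×$75 = $11.2500;  H₂ = 15%×$74.78 = $11.2170
EOQ₁ = √(2×52,200×310/11.2500) = 1,696.11  (< 3,400, feasible at tier 1)
EOQ₂ = √(2×52,200×310/11.2170) = 1,698.61  (< 3,400 → use Q = 3,400 at tier-2 price)
TC(tier 1 (EOQ₁), Q≈1,696.1) = $3,934,081.27
TC(tier 2, Q≈3,400.0) = $3,927,344.31
Minimum at tier 2: $3,927,344.31

$3,927,344.31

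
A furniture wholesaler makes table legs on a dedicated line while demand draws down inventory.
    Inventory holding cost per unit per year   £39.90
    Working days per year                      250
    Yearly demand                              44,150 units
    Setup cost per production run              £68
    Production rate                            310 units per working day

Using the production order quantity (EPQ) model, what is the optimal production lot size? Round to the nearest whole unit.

591 units

Daily demand d = 44,150/250 = 176.600; p = 310; 1 − d/p = 0.43032
EPQ = √(2DS / (H(1 − d/p)))
    = √(2 × 44,150 × 68 / (39.9 × 0.43032)) ≈ 591.36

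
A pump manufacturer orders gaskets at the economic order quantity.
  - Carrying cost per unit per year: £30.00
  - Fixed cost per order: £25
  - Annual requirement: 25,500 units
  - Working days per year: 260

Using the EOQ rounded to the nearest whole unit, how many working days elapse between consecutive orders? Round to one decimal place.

2.1 days

Q* = √(2·D·S / H) = √(2·25,500·25 / 30) = √42,500.0 ≈ 206.16 → Q = 206 units
T = Q/D × 260 days = 206/25,500 × 260 = 2.100 days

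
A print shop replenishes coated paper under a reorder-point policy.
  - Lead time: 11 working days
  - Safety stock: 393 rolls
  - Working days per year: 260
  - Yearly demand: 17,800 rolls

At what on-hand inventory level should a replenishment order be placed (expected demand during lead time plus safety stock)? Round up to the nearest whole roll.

Daily demand d = 17,800 / 260 = 68.462 rolls/day
Demand during lead time = 68.462 × 11 = 753.08
Reorder point = 753.08 + 393 = 1,146.08 → round up

1,147 rolls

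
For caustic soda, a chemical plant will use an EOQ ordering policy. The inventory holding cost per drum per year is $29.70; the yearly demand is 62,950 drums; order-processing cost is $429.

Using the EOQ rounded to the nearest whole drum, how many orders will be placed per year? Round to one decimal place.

46.7 orders per year

EOQ = √(2DS/H) = √(2 × 62,950 × 429 / 29.7)
    = √(1,818,555.56) ≈ 1,348.54 → Q = 1,349
N = D/Q = 62,950/1,349 ≈ 46.664 orders/yr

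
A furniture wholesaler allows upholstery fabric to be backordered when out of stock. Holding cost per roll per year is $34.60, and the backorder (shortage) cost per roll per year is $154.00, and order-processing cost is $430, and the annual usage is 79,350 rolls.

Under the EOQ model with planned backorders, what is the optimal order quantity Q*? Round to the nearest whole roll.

1,554 rolls

Q* = √(2DS/H) · √((H + b)/b)
   = √(2 × 79,350 × 430 / 34.6) · √((34.6 + 154) / 154)
   = 1,404.380 × 1.1067 ≈ 1,554.16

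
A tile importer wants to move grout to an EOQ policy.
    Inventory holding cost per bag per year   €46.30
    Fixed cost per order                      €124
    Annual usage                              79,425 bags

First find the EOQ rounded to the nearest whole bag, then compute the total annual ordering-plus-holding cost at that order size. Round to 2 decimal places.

€30,199.17

Q* = √(2·D·S / H) = √(2·79,425·124 / 46.3) = √425,429.8 ≈ 652.25 → Q = 652 bags
Orders/yr = 79,425/652 = 121.817; ordering cost = 121.817 × €124 = €15,105.37
Average inventory = 652/2 = 326; holding cost = 326 × €46.3 = €15,093.80
Total = €15,105.37 + €15,093.80 = €30,199.17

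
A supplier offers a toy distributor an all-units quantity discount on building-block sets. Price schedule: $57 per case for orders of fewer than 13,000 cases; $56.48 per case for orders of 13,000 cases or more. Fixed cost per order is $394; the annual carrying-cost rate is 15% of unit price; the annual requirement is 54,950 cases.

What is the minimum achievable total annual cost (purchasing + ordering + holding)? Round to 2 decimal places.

$3,151,391.11

H₁ = 15%×$57 = $8.5500;  H₂ = 15%×$56.48 = $8.4720
EOQ₁ = √(2×54,950×394/8.5500) = 2,250.42  (< 13,000, feasible at tier 1)
EOQ₂ = √(2×54,950×394/8.4720) = 2,260.76  (< 13,000 → use Q = 13,000 at tier-2 price)
TC(tier 1 (EOQ₁), Q≈2,250.4) = $3,151,391.11
TC(tier 2, Q≈13,000.0) = $3,160,309.41
Minimum at tier 1 (EOQ₁): $3,151,391.11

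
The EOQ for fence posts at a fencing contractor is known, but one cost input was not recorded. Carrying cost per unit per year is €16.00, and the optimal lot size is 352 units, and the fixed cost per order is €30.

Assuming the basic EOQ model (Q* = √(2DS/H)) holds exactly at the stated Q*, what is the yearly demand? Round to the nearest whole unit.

33,041 units per year

From Q* = √(2DS/H) ⇒ Q*² = 2DS/H.
D = Q²H / (2S) = 352² × 16 / (2 × 30) = 33,041.07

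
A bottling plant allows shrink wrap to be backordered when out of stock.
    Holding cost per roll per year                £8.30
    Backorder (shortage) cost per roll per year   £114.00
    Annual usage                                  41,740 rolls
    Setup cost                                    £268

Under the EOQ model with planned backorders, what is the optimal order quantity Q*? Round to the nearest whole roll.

1,701 rolls

Basic EOQ = √(2·41,740·268/8.3) = 1,641.797
Backorder adjustment √((H+b)/b) = √((8.3+114)/114) = 1.0358
Q* = 1,641.797 × 1.0358 ≈ 1,700.51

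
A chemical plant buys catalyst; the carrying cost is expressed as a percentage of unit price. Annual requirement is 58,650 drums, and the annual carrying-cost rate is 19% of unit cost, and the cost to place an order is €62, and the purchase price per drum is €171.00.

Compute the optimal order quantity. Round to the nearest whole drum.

473 drums

H = i·C = 0.19 × €171 = €32.4900 per drum-year
Q* = √(2·D·S / H) = √(2·58,650·62 / 32.49) = √223,841.2 ≈ 473.12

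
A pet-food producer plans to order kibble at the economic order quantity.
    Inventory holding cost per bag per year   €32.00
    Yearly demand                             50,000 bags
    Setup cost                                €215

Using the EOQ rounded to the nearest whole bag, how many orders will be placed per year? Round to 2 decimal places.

2DS/H = 2·50,000·215/32 = 671,875.00
EOQ = √671,875.00 ≈ 819.68 → Q = 820
Orders per year = D/Q = 50,000 / 820 = 60.976

60.98 orders per year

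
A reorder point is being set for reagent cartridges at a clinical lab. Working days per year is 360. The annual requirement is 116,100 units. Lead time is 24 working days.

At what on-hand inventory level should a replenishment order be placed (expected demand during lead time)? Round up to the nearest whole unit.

7,740 units

Daily demand d = 116,100 / 360 = 322.500 units/day
Demand during lead time = 322.500 × 24 = 7,740.00
Reorder point = 7,740.00 → round up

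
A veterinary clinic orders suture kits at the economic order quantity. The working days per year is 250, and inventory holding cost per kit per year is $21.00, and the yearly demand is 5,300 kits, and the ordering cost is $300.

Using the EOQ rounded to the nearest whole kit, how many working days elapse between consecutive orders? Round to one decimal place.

18.3 days

Optimal lot size Q* = (2 × 5,300 × $300 / $21)^½ ≈ 389.14 → Q = 389 kits
Cycle time = (working days × Q)/D = (250 × 389) / 5,300 = 18.349 days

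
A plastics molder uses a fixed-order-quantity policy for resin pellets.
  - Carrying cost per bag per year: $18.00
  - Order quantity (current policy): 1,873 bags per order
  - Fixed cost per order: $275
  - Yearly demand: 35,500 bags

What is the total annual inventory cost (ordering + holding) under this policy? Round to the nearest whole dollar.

Ordering: D/Q × S = 35,500/1,873 × $275 = $5,212.23
Holding:  Q/2 × H = 1,873/2 × $18 = $16,857.00
Total = $5,212.23 + $16,857.00 = $22,069.23

$22,069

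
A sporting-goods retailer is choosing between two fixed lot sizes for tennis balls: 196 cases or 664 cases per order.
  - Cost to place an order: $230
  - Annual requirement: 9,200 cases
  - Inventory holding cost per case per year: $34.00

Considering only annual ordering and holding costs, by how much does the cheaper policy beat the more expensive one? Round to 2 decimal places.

Annual cost at Q: ordering D·S/Q plus holding Q·H/2.
TC(196) = (9,200/196)×230 + (196/2)×34 = $14,127.92
TC(664) = (9,200/664)×230 + (664/2)×34 = $14,474.75
Lots of 196 are cheaper by $346.83.

$346.83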